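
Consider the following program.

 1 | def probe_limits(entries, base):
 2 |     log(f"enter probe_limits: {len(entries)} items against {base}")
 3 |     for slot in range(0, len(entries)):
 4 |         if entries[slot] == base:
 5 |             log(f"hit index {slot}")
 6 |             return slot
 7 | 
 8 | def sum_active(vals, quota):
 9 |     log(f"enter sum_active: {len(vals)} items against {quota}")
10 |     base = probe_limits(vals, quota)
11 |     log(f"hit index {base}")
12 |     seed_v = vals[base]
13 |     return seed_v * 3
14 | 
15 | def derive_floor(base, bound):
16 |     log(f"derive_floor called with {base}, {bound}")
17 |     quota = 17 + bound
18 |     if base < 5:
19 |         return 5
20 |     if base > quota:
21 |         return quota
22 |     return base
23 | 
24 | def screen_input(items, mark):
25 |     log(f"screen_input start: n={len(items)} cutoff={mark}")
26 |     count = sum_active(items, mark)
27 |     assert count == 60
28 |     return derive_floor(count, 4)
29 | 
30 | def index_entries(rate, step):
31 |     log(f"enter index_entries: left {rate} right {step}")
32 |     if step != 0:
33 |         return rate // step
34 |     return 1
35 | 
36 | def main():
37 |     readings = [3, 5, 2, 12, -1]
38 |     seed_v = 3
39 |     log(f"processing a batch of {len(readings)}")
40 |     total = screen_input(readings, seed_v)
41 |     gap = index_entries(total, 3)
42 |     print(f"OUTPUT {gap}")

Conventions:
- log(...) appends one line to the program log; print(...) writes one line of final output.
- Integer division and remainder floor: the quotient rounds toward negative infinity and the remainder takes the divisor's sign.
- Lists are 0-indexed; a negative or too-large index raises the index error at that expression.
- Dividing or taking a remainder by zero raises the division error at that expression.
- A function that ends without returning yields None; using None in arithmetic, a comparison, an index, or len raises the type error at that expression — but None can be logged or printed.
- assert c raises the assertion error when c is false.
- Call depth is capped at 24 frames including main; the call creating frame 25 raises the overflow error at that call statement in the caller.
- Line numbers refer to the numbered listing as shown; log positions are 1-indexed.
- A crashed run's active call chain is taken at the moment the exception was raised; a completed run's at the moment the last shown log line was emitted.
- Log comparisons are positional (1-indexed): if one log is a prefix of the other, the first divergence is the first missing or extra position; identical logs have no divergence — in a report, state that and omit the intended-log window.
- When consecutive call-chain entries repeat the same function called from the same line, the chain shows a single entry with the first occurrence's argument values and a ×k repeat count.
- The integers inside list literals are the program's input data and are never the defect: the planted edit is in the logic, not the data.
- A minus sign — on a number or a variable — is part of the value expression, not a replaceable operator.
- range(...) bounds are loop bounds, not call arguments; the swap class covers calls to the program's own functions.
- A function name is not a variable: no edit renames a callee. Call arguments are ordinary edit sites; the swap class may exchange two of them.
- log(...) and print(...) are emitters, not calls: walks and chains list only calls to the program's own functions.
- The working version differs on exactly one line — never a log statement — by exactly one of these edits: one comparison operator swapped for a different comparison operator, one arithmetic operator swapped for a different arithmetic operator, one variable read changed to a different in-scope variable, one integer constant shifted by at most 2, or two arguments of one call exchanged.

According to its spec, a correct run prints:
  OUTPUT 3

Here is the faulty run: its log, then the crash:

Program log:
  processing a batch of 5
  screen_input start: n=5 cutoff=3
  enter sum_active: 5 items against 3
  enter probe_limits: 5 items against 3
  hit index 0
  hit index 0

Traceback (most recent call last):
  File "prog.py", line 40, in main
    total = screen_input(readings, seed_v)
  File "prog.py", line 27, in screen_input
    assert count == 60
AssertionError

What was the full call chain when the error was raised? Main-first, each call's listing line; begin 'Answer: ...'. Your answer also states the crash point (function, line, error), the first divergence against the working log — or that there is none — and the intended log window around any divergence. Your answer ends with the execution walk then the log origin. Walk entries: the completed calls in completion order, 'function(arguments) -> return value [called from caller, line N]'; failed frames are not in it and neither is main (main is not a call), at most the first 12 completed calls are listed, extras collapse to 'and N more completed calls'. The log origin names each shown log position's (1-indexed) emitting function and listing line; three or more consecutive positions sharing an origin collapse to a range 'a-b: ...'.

Answer: main -> screen_input (called at line 40).
Key observation: A complete run would log 'derive_floor called with 9, 4' next, but this one stopped at 6 lines.
Crash: screen_input, line 27, AssertionError.
First divergence: position 7 — the faulty run's log ends after 6 lines; the working version continues with 'derive_floor called with 9, 4'.
Intended log window:
  5: hit index 0
  6: hit index 0
  7: derive_floor called with 9, 4
  8: enter index_entries: left 9 right 3
Execution walk:
  probe_limits([3, 5, 2, 12, -1], 3) -> 0  [called from sum_active, line 10]
  sum_active([3, 5, 2, 12, -1], 3) -> 9  [called from screen_input, line 26]
Log origin:
  1 — main, line 39
  2 — screen_input, line 25
  3 — sum_active, line 9
  4 — probe_limits, line 2
  5 — probe_limits, line 5
  6 — sum_active, line 11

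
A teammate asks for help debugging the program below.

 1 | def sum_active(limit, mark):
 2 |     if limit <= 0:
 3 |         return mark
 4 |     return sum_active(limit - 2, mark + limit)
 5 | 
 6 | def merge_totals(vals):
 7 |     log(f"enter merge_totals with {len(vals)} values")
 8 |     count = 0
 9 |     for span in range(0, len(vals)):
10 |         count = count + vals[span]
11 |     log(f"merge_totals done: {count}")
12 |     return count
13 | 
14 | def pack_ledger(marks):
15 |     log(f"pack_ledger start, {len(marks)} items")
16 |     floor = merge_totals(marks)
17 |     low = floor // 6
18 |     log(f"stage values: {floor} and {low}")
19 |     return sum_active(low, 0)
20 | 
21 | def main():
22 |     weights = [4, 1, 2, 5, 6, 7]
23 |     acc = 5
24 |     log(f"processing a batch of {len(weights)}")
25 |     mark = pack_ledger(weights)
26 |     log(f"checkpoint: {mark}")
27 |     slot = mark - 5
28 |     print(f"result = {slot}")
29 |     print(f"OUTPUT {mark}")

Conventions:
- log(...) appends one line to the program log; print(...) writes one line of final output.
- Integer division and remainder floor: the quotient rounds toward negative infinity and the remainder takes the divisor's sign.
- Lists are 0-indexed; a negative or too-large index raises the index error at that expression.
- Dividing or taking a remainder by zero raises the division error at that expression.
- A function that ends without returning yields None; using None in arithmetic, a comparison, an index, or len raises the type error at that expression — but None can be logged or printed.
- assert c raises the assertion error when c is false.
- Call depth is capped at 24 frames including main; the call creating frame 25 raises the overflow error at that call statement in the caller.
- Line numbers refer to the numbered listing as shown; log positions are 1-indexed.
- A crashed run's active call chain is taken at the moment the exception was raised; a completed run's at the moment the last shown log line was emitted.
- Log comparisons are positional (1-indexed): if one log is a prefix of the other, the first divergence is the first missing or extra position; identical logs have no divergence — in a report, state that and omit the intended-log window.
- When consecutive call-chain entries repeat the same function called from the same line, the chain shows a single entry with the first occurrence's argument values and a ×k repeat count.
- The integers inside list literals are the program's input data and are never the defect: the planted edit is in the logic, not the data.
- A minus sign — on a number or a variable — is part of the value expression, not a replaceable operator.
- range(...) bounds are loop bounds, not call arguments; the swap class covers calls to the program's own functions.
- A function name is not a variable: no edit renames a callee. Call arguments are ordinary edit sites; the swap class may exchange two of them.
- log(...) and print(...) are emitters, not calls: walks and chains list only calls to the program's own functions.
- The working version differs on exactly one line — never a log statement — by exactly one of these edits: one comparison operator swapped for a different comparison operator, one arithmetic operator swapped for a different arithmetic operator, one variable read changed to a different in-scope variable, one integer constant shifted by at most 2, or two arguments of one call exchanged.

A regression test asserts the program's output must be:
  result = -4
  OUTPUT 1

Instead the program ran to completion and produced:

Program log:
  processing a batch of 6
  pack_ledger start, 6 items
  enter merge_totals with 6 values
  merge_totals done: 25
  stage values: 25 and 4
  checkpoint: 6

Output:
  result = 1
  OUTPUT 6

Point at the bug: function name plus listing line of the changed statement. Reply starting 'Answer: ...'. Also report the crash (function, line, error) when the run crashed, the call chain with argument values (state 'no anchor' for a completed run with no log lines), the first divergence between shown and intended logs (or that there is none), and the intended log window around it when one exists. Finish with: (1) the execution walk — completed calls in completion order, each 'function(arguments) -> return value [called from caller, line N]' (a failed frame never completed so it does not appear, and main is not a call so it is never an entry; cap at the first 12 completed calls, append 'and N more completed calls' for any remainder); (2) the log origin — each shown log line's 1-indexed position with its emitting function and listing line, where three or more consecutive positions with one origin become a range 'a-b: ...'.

Answer: the defect is in pack_ledger at line 17.
Core observation: Position 5 is the first bad log line: 'stage values: 25 and 4' should read 'stage values: 25 and 1'.
Call chain: main.
First divergence: position 5; shown 'stage values: 25 and 4' vs intended 'stage values: 25 and 1'.
Intended log window:
  3: enter merge_totals with 6 values
  4: merge_totals done: 25
  5: stage values: 25 and 1
  6: checkpoint: 1
Execution walk:
  merge_totals([4, 1, 2, 5, 6, 7]) -> 25  [called from pack_ledger, line 16]
  sum_active(0, 6) -> 6  [called from sum_active, line 4]
  sum_active(2, 4) -> 6  [called from sum_active, line 4]
  sum_active(4, 0) -> 6  [called from pack_ledger, line 19]
  pack_ledger([4, 1, 2, 5, 6, 7]) -> 6  [called from main, line 25]
Log line origins:
  1: from main, line 24
  2: from pack_ledger, line 15
  3: from merge_totals, line 7
  4: from merge_totals, line 11
  5: from pack_ledger, line 18
  6: from main, line 26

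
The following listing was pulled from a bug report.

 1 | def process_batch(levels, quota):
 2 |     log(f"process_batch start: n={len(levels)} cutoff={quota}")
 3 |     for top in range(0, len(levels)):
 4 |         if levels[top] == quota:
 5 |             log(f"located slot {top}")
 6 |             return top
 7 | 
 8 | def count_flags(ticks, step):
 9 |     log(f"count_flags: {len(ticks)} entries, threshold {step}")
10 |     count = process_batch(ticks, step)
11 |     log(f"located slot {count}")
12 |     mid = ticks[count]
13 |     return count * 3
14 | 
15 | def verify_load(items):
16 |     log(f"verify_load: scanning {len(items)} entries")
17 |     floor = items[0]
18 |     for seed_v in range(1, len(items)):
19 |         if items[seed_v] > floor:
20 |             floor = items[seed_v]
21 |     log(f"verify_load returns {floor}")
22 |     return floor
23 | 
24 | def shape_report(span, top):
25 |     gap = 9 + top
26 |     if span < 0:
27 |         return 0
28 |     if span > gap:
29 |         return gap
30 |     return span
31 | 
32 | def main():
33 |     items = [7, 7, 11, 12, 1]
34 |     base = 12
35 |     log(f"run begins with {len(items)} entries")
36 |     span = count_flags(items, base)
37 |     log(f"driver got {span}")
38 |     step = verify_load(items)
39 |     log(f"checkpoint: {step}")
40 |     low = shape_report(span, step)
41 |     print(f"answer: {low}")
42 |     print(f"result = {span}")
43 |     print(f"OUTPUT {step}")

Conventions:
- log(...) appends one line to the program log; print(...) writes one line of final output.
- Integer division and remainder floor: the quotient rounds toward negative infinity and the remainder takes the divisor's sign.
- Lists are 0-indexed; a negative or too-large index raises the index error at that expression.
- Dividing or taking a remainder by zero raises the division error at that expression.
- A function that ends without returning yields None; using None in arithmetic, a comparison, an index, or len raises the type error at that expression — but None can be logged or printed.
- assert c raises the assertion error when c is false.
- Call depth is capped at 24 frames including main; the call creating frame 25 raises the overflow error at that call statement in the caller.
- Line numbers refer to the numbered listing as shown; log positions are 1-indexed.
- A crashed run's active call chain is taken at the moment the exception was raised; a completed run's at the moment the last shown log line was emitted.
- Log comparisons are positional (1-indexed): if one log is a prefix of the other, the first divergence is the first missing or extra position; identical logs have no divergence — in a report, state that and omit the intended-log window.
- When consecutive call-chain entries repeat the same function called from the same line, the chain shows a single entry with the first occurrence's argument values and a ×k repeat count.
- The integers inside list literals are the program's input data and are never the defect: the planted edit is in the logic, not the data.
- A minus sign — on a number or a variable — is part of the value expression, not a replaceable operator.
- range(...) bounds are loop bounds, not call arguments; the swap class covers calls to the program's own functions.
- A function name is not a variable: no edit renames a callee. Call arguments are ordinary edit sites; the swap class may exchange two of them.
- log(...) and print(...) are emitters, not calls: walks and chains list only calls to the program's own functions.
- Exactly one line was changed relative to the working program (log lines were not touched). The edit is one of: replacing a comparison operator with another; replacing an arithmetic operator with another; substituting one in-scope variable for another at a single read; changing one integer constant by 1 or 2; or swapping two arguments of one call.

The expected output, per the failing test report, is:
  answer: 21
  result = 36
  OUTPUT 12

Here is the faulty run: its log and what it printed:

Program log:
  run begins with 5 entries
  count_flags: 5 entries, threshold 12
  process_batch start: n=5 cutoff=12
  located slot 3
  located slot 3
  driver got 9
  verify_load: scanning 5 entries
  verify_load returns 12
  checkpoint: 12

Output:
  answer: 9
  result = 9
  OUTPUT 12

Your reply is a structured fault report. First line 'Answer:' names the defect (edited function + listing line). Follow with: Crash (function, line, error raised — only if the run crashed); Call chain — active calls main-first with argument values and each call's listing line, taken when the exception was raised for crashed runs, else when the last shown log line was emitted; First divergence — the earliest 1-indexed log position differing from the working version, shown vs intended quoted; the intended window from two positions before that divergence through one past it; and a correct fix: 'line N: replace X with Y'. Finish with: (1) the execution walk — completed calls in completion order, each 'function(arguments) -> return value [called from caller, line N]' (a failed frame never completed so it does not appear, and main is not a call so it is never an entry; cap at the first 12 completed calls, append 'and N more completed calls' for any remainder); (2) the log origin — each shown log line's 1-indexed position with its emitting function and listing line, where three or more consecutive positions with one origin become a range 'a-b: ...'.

Answer: the defect is in count_flags at line 13.
Key fact: At log position 6 the runs split — shown 'driver got 9', but the working version logs 'driver got 36'.
Call chain: main.
First divergence: at position 6 the run shows 'driver got 9' where the working version logs 'driver got 36'.
Intended log window:
  4: located slot 3
  5: located slot 3
  6: driver got 36
  7: verify_load: scanning 5 entries
Execution walk:
  process_batch([7, 7, 11, 12, 1], 12) -> 3  [called from count_flags, line 10]
  count_flags([7, 7, 11, 12, 1], 12) -> 9  [called from main, line 36]
  verify_load([7, 7, 11, 12, 1]) -> 12  [called from main, line 38]
  shape_report(9, 12) -> 9  [called from main, line 40]
Log line origins:
  1: from main, line 35
  2: from count_flags, line 9
  3: from process_batch, line 2
  4: from process_batch, line 5
  5: from count_flags, line 11
  6: from main, line 37
  7: from verify_load, line 16
  8: from verify_load, line 21
  9: from main, line 39
A correct fix: line 13: replace `count` with `mid`.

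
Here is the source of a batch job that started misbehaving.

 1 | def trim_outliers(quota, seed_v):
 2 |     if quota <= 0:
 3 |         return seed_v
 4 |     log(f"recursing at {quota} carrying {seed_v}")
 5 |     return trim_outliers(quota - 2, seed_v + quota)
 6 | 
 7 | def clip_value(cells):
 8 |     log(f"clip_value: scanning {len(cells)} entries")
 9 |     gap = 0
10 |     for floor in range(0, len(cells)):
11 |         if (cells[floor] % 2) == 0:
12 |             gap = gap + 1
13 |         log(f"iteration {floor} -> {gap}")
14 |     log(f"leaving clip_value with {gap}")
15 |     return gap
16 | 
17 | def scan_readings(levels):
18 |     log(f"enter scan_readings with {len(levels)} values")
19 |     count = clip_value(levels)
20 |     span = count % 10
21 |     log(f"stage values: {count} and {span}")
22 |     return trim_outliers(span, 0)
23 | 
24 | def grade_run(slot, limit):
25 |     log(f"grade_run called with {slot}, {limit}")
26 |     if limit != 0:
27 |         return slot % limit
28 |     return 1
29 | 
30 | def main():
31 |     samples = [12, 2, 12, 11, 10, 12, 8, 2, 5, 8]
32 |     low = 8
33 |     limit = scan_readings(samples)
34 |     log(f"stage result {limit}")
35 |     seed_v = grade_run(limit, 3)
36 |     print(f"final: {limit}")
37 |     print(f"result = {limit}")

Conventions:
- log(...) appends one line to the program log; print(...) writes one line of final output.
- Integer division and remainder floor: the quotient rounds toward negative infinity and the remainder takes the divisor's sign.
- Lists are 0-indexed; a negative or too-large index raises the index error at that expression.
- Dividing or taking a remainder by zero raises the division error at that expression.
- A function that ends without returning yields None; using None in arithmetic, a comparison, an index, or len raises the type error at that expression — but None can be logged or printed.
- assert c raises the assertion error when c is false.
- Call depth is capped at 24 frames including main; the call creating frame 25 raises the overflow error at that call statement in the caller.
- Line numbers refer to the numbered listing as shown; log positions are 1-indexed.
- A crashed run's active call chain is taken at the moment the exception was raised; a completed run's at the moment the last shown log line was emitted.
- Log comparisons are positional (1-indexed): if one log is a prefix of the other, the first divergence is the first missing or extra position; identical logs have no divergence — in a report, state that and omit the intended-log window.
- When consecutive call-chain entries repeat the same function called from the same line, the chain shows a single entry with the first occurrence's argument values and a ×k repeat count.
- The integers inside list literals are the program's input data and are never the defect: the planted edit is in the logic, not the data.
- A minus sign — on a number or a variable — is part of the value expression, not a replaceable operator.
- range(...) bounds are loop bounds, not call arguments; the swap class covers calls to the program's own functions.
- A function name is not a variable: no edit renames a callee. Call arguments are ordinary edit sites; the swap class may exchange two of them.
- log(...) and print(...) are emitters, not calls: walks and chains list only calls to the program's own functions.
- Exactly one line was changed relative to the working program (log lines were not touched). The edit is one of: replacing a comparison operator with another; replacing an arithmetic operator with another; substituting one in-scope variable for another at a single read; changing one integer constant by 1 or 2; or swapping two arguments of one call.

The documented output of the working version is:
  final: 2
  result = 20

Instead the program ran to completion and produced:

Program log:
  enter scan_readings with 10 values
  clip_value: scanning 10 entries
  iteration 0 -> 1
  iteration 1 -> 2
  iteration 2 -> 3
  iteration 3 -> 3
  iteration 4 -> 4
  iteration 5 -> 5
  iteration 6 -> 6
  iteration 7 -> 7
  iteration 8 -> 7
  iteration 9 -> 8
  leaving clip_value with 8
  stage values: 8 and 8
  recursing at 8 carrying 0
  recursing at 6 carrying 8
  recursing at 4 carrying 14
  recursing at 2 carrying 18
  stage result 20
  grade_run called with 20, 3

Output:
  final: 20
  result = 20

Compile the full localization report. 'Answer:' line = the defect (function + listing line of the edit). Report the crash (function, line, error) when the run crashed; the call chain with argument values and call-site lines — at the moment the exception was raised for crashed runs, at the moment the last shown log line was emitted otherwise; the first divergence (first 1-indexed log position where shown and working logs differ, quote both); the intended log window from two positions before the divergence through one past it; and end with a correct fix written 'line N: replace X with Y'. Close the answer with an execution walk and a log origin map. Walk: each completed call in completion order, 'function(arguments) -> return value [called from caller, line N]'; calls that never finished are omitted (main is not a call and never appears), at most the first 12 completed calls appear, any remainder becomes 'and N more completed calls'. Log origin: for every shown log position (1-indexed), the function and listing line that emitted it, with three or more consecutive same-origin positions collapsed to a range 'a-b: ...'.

Answer: the defect is in main at line 36.
Core observation: Log streams are identical — the defect surfaces only in the printed output.
Call chain: main -> grade_run(20, 3) (called at line 35).
First divergence: none (the log streams are identical).
Execution walk:
  clip_value([12, 2, 12, 11, 10, 12, 8, 2, 5, 8]) -> 8  [called from scan_readings, line 19]
  trim_outliers(0, 20) -> 20  [called from trim_outliers, line 5]
  trim_outliers(2, 18) -> 20  [called from trim_outliers, line 5]
  trim_outliers(4, 14) -> 20  [called from trim_outliers, line 5]
  trim_outliers(6, 8) -> 20  [called from trim_outliers, line 5]
  trim_outliers(8, 0) -> 20  [called from scan_readings, line 22]
  scan_readings([12, 2, 12, 11, 10, 12, 8, 2, 5, 8]) -> 20  [called from main, line 33]
  grade_run(20, 3) -> 2  [called from main, line 35]
Log origins:
  1 — scan_readings, line 18
  2 — clip_value, line 8
  3-12 — clip_value, line 13
  13 — clip_value, line 14
  14 — scan_readings, line 21
  15-18 — trim_outliers, line 4
  19 — main, line 34
  20 — grade_run, line 25
A correct fix: line 36: replace `limit` with `seed_v`.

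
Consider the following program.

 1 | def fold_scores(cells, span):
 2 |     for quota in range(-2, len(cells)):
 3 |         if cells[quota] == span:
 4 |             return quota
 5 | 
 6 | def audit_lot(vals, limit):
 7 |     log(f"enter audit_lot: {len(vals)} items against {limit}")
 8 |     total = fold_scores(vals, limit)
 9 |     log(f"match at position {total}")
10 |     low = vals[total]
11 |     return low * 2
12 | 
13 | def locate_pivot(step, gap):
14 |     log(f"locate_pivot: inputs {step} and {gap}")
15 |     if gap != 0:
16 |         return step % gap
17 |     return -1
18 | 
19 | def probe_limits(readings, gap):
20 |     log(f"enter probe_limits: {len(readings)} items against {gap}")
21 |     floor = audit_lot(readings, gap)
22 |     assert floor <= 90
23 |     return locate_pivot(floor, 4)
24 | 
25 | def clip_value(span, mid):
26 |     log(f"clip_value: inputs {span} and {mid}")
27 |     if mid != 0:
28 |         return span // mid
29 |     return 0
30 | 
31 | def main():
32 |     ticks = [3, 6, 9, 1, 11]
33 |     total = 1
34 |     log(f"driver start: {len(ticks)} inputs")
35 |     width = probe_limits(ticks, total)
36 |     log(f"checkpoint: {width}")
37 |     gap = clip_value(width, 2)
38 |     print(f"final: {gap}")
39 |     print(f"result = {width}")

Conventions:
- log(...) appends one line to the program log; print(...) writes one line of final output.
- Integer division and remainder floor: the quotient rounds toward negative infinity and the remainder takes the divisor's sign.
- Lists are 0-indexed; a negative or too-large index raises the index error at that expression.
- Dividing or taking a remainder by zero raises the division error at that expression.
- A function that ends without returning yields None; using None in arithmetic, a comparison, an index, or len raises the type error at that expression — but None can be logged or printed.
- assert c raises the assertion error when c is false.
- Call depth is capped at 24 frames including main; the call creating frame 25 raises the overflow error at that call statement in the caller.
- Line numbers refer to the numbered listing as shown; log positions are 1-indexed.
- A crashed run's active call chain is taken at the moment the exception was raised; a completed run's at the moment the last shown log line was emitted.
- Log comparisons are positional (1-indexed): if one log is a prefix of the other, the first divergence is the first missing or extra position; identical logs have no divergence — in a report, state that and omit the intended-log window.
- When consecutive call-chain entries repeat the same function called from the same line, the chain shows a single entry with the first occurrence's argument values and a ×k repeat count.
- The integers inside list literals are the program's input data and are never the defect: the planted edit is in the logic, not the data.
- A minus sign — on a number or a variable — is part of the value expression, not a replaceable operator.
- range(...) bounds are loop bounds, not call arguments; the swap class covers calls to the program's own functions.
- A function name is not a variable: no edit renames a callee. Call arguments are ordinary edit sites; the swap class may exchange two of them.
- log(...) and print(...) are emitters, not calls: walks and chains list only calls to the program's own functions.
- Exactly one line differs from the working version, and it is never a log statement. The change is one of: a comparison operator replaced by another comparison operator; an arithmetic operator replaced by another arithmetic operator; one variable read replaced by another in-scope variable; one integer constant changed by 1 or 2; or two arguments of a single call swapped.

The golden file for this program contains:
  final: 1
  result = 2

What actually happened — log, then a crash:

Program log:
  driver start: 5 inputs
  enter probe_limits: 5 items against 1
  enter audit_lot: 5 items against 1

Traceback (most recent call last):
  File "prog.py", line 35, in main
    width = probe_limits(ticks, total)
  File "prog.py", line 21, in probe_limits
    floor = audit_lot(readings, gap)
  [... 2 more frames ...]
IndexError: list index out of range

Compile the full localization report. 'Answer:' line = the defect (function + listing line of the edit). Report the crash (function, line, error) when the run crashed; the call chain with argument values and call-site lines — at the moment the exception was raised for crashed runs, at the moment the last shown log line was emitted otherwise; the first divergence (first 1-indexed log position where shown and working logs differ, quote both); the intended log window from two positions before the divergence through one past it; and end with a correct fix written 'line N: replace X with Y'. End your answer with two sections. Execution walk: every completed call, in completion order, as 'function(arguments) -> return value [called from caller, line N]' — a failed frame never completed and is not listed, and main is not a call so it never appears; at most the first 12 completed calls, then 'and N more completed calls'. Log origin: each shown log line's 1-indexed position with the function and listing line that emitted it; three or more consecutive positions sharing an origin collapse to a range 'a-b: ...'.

Answer: the defect is in fold_scores at line 2.
The tell: The faulty run's log stops after 3 lines; the working version's next line would be 'match at position 3'.
Crash: fold_scores, line 3, IndexError.
Call chain: main -> probe_limits([3, 6, 9, 1, 11], 1) (called at line 35) -> audit_lot([3, 6, 9, 1, 11], 1) (called at line 21) -> fold_scores([3, 6, 9, 1, 11], 1) (called at line 8).
First divergence: position 4 (shown log ended at 3 lines; the working version continues: 'match at position 3').
Intended log window:
  2: enter probe_limits: 5 items against 1
  3: enter audit_lot: 5 items against 1
  4: match at position 3
  5: locate_pivot: inputs 2 and 4
Execution walk:
  (no call completed)
Log line origins:
  1: logged in main at line 34
  2: logged in probe_limits at line 20
  3: logged in audit_lot at line 7
A correct fix: line 2: replace `-2` with `0`.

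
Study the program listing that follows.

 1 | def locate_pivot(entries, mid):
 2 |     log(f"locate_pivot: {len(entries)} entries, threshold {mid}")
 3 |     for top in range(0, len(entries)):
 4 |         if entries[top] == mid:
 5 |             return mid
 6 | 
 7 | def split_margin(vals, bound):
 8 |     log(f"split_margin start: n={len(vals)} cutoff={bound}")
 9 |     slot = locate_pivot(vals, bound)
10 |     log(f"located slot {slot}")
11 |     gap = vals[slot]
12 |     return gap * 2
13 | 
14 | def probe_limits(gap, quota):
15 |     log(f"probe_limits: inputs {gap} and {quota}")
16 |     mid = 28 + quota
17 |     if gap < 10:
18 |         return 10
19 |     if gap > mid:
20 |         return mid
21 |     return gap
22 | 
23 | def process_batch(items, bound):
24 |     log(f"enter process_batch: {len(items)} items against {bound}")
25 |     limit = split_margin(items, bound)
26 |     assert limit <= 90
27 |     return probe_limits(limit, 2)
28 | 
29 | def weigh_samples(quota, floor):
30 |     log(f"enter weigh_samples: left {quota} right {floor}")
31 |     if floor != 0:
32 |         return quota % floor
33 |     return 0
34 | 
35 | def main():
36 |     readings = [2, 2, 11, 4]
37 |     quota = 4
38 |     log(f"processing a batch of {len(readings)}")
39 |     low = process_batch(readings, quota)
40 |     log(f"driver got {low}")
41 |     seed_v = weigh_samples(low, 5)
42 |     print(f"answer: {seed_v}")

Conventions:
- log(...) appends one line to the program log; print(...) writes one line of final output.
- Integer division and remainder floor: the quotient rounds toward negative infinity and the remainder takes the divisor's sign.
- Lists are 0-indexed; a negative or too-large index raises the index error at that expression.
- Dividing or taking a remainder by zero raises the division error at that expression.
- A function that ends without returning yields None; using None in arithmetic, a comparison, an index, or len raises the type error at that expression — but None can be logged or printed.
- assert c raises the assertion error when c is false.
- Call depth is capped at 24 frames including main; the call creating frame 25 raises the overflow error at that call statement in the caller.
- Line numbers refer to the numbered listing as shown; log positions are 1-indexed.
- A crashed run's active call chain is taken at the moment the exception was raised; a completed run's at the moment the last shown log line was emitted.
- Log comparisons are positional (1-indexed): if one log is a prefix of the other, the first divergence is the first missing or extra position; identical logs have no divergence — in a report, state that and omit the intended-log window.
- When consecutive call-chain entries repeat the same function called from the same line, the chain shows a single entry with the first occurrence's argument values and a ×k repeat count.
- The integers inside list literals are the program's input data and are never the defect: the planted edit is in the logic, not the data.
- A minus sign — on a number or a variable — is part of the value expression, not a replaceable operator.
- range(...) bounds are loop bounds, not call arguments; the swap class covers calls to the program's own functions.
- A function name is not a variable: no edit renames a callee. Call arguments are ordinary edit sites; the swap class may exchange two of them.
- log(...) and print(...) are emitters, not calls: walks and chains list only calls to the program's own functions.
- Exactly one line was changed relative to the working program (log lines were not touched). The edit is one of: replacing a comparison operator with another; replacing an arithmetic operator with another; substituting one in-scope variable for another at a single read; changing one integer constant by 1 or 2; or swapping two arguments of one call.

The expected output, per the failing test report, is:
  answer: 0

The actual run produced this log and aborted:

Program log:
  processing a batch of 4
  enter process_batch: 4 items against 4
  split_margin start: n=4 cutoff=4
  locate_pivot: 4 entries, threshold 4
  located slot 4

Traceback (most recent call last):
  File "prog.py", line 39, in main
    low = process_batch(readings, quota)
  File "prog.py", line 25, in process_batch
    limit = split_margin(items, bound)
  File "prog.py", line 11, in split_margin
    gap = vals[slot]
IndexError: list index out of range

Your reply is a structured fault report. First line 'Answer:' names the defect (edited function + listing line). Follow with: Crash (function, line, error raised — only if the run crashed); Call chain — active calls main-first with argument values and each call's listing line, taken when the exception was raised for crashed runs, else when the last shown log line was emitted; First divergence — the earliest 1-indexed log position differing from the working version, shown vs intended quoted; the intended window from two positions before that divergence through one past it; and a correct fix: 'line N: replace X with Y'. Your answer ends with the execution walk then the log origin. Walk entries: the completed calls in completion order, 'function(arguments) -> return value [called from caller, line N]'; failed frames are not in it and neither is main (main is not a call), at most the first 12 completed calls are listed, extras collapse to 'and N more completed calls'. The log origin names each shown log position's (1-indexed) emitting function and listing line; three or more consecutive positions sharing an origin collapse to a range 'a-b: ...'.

Answer: the defect is in locate_pivot at line 5.
Key fact: The log first diverges at position 5: the faulty run prints 'located slot 4' where the working version prints 'located slot 3'.
Crash: split_margin, line 11, IndexError.
Call chain: main -> process_batch([2, 2, 11, 4], 4) (called at line 39) -> split_margin([2, 2, 11, 4], 4) (called at line 25).
First divergence: position 5 — shown 'located slot 4', intended 'located slot 3'.
Intended log window:
  3: split_margin start: n=4 cutoff=4
  4: locate_pivot: 4 entries, threshold 4
  5: located slot 3
  6: probe_limits: inputs 8 and 2
Execution walk:
  locate_pivot([2, 2, 11, 4], 4) -> 4  [called from split_margin, line 9]
Log line origins:
  1: emitted by main (line 38)
  2: emitted by process_batch (line 24)
  3: emitted by split_margin (line 8)
  4: emitted by locate_pivot (line 2)
  5: emitted by split_margin (line 10)
A correct fix: line 5: replace `mid` with `top`.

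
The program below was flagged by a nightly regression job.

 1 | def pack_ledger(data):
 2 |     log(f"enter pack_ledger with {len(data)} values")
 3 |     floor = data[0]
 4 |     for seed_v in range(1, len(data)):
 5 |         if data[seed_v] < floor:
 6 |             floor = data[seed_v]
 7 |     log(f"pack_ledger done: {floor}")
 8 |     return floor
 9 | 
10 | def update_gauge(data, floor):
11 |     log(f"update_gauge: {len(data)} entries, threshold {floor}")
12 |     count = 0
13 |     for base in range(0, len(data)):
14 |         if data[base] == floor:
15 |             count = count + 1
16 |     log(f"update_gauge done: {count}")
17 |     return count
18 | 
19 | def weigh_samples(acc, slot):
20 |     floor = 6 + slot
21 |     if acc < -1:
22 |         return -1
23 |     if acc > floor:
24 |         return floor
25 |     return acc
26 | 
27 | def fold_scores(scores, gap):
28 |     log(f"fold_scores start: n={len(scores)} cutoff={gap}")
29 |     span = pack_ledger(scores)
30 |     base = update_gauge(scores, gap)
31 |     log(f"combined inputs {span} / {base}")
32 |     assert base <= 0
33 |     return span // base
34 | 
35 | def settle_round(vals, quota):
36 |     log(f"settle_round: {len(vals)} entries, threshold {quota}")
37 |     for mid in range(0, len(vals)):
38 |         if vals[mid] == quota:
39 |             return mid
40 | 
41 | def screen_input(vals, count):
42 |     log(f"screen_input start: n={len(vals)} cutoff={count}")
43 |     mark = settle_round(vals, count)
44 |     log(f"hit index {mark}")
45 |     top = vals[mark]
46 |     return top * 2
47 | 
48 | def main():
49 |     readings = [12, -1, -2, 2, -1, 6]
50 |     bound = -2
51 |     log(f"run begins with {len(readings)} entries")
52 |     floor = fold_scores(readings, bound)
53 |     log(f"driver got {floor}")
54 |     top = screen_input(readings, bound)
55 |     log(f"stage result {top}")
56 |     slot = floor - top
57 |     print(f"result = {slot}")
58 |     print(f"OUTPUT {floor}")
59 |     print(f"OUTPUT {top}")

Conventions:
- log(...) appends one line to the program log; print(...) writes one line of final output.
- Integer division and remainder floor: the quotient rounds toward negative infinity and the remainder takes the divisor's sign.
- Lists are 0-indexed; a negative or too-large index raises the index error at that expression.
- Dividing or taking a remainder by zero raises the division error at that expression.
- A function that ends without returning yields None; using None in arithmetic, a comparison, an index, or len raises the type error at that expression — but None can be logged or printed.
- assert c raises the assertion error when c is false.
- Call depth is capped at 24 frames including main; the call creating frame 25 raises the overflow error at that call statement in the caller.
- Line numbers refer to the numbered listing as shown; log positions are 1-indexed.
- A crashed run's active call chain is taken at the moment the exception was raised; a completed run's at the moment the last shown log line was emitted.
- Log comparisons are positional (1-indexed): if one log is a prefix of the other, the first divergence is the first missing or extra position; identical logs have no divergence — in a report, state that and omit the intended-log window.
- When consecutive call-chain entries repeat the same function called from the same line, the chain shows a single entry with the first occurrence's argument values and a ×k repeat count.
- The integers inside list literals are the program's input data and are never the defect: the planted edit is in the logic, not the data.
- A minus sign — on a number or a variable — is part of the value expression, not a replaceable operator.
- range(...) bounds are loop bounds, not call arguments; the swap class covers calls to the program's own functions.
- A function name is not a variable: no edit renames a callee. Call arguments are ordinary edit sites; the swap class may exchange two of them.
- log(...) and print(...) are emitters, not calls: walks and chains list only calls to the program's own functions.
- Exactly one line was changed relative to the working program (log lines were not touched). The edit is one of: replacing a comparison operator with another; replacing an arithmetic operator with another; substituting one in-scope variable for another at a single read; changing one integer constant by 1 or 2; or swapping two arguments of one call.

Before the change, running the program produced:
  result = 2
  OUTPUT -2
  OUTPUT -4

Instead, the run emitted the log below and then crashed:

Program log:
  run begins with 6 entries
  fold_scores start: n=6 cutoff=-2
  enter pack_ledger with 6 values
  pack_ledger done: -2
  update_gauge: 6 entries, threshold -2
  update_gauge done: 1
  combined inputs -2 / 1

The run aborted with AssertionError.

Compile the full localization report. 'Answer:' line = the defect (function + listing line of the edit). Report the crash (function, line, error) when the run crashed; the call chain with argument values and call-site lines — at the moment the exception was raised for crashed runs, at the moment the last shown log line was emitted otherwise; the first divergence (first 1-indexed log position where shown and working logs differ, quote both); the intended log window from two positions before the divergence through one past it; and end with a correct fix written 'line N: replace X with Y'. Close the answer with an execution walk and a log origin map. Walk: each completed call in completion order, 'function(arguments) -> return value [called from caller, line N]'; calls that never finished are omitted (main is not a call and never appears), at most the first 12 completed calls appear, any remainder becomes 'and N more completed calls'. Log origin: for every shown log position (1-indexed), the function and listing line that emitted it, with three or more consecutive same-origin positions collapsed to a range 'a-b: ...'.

Answer: the defect is in fold_scores at line 32.
Key fact: The log ends early — 7 lines, where the working version next logs 'driver got -2'.
Crash: fold_scores, line 32, AssertionError.
Call chain: main -> fold_scores([12, -1, -2, 2, -1, 6], -2) (called at line 52).
First divergence: position 8; the shown log stops at 7 lines while the working version next logs 'driver got -2'.
Intended log window:
  6: update_gauge done: 1
  7: combined inputs -2 / 1
  8: driver got -2
  9: screen_input start: n=6 cutoff=-2
Execution walk:
  pack_ledger([12, -1, -2, 2, -1, 6]) -> -2  [called from fold_scores, line 29]
  update_gauge([12, -1, -2, 2, -1, 6], -2) -> 1  [called from fold_scores, line 30]
Log origins:
  1: from main, line 51
  2: from fold_scores, line 28
  3: from pack_ledger, line 2
  4: from pack_ledger, line 7
  5: from update_gauge, line 11
  6: from update_gauge, line 16
  7: from fold_scores, line 31
A correct fix: line 32: replace `<=` with `>`.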